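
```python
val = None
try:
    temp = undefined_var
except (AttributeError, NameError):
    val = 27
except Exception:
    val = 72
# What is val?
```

Step-by-step execution trace:
1. `temp = undefined_var` raises NameError.
2. `except (AttributeError, NameError)` matches (NameError is in the tuple) → val = 27.
3. `except Exception` is not reached.
Result: 27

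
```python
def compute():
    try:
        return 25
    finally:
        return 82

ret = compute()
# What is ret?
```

Step-by-step execution trace:
1. `compute()` enters try: `return 25` sets pending return value 25.
2. Before returning, `finally: return 82` runs and overrides the pending return.
3. compute() returns 82 → ret = 82.
Result: 82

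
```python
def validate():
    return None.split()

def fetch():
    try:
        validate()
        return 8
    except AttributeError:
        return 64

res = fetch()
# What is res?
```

Step-by-step execution trace:
1. `fetch()` calls `validate()`.
2. `validate()` evaluates `None.split()`, which raises AttributeError; it propagates to the caller.
3. `return 8` is not reached.
4. `except AttributeError` in fetch matches → returns 64.
5. res = 64.
Result: 64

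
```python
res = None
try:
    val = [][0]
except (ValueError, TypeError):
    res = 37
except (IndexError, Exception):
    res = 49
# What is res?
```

Step-by-step execution trace:
1. `val = [][0]` raises IndexError.
2. `except (ValueError, TypeError)` does not match IndexError; skipped.
3. `except (IndexError, Exception)` matches (IndexError is in the tuple) → res = 49.
Result: 49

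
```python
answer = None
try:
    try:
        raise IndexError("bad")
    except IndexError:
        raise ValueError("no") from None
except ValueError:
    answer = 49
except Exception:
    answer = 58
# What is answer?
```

Step-by-step execution trace:
1. Inner try raises IndexError; inner `except IndexError` catches it.
2. `raise ValueError(...) from None` raises ValueError (from None suppresses __context__, but the active exception is still ValueError).
3. Outer `except ValueError` matches → answer = 49.
4. `except Exception` is not reached.
Result: 49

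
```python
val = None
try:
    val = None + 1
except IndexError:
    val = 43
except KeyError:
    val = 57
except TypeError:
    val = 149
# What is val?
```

Step-by-step execution trace:
1. `val = None + 1` raises TypeError.
2. `except IndexError` does not match TypeError; skipped.
3. `except KeyError` does not match TypeError; skipped.
4. `except TypeError` matches → val = 149.
Result: 149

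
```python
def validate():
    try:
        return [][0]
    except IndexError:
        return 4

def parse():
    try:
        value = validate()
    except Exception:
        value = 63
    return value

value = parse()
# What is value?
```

Step-by-step execution trace:
1. `parse()` calls `validate()`.
2. In validate: `[][0]` raises IndexError; `except IndexError` catches it → returns 4.
3. In parse: `value = validate()` → value = 4. No exception reaches parse.
4. `except Exception` is skipped; parse returns 4.
5. value = 4.
Result: 4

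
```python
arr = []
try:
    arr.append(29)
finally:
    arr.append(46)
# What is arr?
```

Step-by-step execution trace:
1. try: `arr.append(29)` → arr = [29].
2. The try body completes without raising.
3. finally always runs: `arr.append(46)` → arr = [29, 46].
Result: [29, 46]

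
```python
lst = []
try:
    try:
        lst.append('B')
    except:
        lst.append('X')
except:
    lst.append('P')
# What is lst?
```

Step-by-step execution trace:
1. Inner try: `lst.append('B')` → lst = ['B']. No exception raised.
2. Inner `except` is skipped.
3. Inner try completes normally; outer `except` is skipped.
Result: ['B']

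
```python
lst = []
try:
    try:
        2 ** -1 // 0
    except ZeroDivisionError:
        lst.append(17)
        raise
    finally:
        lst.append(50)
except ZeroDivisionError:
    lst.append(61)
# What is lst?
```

Step-by-step execution trace:
1. Inner try: `2 ** -1 // 0` raises ZeroDivisionError.
2. Inner `except ZeroDivisionError` matches → `lst.append(17)` → lst = [17].
3. bare `raise` re-raises ZeroDivisionError.
4. Inner `finally` runs during unwinding: `lst.append(50)` → lst = [17, 50].
5. Outer `except ZeroDivisionError` matches → `lst.append(61)` → lst = [17, 50, 61].
Result: [17, 50, 61]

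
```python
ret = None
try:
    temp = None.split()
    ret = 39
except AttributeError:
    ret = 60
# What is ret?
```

Step-by-step execution trace:
1. `temp = None.split()` raises AttributeError.
2. `ret = 39` is not reached.
3. `except AttributeError` matches → ret = 60.
Result: 60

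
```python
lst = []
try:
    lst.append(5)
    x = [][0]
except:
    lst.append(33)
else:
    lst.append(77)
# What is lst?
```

Step-by-step execution trace:
1. try: `lst.append(5)` → lst = [5].
2. `x = [][0]` raises IndexError.
3. bare `except` matches → `lst.append(33)` → lst = [5, 33].
4. `else` is skipped (an exception was raised).
Result: [5, 33]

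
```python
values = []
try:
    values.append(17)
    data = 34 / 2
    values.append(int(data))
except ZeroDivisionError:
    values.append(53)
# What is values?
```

Step-by-step execution trace:
1. try: `values.append(17)` → values = [17].
2. `data = 34 / 2` → data = 17.0. No exception raised.
3. `values.append(int(data))` → values = [17, 17].
4. `except ZeroDivisionError` is skipped (no exception was raised).
Result: [17, 17]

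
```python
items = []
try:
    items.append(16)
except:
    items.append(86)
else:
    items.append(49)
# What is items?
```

Step-by-step execution trace:
1. try: `items.append(16)` → items = [16]. No exception raised.
2. `except` is skipped.
3. `else` runs (try completed without exception): `items.append(49)` → items = [16, 49].
Result: [16, 49]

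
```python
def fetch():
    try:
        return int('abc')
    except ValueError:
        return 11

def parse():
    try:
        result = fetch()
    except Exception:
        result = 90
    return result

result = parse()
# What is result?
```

Step-by-step execution trace:
1. `parse()` calls `fetch()`.
2. In fetch: `int('abc')` raises ValueError; `except ValueError` catches it → returns 11.
3. In parse: `result = fetch()` → result = 11. No exception reaches parse.
4. `except Exception` is skipped; parse returns 11.
5. result = 11.
Result: 11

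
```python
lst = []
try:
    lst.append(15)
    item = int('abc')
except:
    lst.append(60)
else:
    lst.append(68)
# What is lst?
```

Step-by-step execution trace:
1. try: `lst.append(15)` → lst = [15].
2. `item = int('abc')` raises ValueError.
3. bare `except` matches → `lst.append(60)` → lst = [15, 60].
4. `else` is skipped (an exception was raised).
Result: [15, 60]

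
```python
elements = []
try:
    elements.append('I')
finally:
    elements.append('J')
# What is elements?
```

Step-by-step execution trace:
1. try: `elements.append('I')` → elements = ['I'].
2. The try body completes without raising.
3. finally always runs: `elements.append('J')` → elements = ['I', 'J'].
Result: ['I', 'J']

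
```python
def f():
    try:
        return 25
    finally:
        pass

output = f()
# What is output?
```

Step-by-step execution trace:
1. `f()` enters try: `return 25` sets pending return value 25.
2. Before returning, `finally: pass` runs (no effect).
3. f() returns 25 → output = 25.
Result: 25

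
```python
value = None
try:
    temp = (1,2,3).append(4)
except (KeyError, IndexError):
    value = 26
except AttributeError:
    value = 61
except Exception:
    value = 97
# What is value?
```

Step-by-step execution trace:
1. `temp = (1,2,3).append(4)` raises AttributeError.
2. `except (KeyError, IndexError)` does not match AttributeError; skipped.
3. `except AttributeError` matches (exact type match) → value = 61.
4. `except Exception` is not reached.
Result: 61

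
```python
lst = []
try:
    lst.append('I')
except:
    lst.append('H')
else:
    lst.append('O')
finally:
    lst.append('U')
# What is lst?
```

Step-by-step execution trace:
1. try: `lst.append('I')` → lst = ['I']. No exception raised.
2. `except` is skipped.
3. `else` runs: `lst.append('O')` → lst = ['I', 'O'].
4. `finally` always runs: `lst.append('U')` → lst = ['I', 'O', 'U'].
Result: ['I', 'O', 'U']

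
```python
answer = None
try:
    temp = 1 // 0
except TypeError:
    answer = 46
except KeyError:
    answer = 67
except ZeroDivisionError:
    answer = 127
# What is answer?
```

Step-by-step execution trace:
1. `temp = 1 // 0` raises ZeroDivisionError.
2. `except TypeError` does not match ZeroDivisionError; skipped.
3. `except KeyError` does not match ZeroDivisionError; skipped.
4. `except ZeroDivisionError` matches → answer = 127.
Result: 127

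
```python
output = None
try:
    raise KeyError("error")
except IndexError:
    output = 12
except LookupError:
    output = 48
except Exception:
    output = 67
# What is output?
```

Step-by-step execution trace:
1. `raise KeyError(...)` raises KeyError.
2. `except IndexError` does not match (KeyError is not a subclass of IndexError); skipped.
3. `except LookupError` matches (KeyError is a subclass of LookupError) → output = 48.
4. `except Exception` is not reached.
Result: 48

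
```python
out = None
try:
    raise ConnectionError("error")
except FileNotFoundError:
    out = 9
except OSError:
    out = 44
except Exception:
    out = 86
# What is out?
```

Step-by-step execution trace:
1. `raise ConnectionError(...)` raises ConnectionError.
2. `except FileNotFoundError` does not match (ConnectionError is not a subclass of FileNotFoundError); skipped.
3. `except OSError` matches (ConnectionError is a subclass of OSError) → out = 44.
4. `except Exception` is not reached.
Result: 44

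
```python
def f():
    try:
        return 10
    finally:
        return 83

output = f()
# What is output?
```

Step-by-step execution trace:
1. `f()` enters try: `return 10` sets pending return value 10.
2. Before returning, `finally: return 83` runs and overrides the pending return.
3. f() returns 83 → output = 83.
Result: 83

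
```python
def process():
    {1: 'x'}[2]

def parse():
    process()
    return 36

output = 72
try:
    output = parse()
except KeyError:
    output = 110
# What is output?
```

Step-by-step execution trace:
1. output starts at 72.
2. try: `parse()` calls `process()`.
3. `process()` evaluates `{1: 'x'}[2]`, which raises KeyError; it propagates through parse (uncaught).
4. `return 36` in parse is not reached; the assignment to output does not complete.
5. `except KeyError` matches → output = 110.
Result: 110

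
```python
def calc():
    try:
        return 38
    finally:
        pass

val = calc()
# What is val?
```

Step-by-step execution trace:
1. `calc()` enters try: `return 38` sets pending return value 38.
2. Before returning, `finally: pass` runs (no effect).
3. calc() returns 38 → val = 38.
Result: 38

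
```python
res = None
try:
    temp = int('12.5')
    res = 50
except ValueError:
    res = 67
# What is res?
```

Step-by-step execution trace:
1. `temp = int('12.5')` raises ValueError.
2. `res = 50` is not reached.
3. `except ValueError` matches → res = 67.
Result: 67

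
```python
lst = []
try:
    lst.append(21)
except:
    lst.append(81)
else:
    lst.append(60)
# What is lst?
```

Step-by-step execution trace:
1. try: `lst.append(21)` → lst = [21]. No exception raised.
2. `except` is skipped.
3. `else` runs (try completed without exception): `lst.append(60)` → lst = [21, 60].
Result: [21, 60]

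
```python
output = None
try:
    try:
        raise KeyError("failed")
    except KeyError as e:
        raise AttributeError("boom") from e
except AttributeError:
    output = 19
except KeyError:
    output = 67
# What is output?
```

Step-by-step execution trace:
1. Inner try raises KeyError; inner `except KeyError as e` catches it.
2. `raise AttributeError(...) from e` raises AttributeError (KeyError is attached as __cause__, but only AttributeError is active).
3. Outer `except AttributeError` matches → output = 19.
4. `except KeyError` is not reached.
Result: 19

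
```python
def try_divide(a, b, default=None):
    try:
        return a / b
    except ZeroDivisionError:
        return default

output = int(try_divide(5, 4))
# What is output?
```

Step-by-step execution trace:
1. `try_divide(5, 4)` enters try: `return 5 / 4` → returns 1.25. No exception raised.
2. `except ZeroDivisionError` is skipped.
3. `int(1.25)` → 1 → output = 1.
Result: 1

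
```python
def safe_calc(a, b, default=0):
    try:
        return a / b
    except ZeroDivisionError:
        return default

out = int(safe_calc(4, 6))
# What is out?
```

Step-by-step execution trace:
1. `safe_calc(4, 6)` enters try: `return 4 / 6` → returns 0.6666666666666666. No exception raised.
2. `except ZeroDivisionError` is skipped.
3. `int(0.6666666666666666)` → 0 → out = 0.
Result: 0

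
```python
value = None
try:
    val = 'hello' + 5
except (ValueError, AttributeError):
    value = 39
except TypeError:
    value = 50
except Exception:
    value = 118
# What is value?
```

Step-by-step execution trace:
1. `val = 'hello' + 5` raises TypeError.
2. `except (ValueError, AttributeError)` does not match TypeError; skipped.
3. `except TypeError` matches (exact type match) → value = 50.
4. `except Exception` is not reached.
Result: 50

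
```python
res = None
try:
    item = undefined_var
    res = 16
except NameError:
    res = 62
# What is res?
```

Step-by-step execution trace:
1. `item = undefined_var` raises NameError.
2. `res = 16` is not reached.
3. `except NameError` matches → res = 62.
Result: 62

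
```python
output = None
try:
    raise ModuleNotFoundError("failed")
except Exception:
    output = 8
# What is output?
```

Step-by-step execution trace:
1. `raise ModuleNotFoundError(...)` raises ModuleNotFoundError.
2. `except Exception` matches (ModuleNotFoundError is a subclass of Exception) → output = 8.
Result: 8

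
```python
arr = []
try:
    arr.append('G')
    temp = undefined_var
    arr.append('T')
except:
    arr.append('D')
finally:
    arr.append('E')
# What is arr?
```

Step-by-step execution trace:
1. try: `arr.append('G')` → arr = ['G'].
2. `temp = undefined_var` raises NameError; `arr.append('T')` is not reached.
3. bare `except` matches → `arr.append('D')` → arr = ['G', 'D'].
4. finally always runs: `arr.append('E')` → arr = ['G', 'D', 'E'].
Result: ['G', 'D', 'E']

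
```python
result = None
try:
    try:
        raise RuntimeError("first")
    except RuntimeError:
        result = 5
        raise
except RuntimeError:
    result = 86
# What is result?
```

Step-by-step execution trace:
1. Inner try: `raise RuntimeError("first")` raises RuntimeError.
2. Inner `except RuntimeError` matches → result = 5.
3. bare `raise` re-raises the same RuntimeError.
4. Outer `except RuntimeError` matches → result = 86.
Result: 86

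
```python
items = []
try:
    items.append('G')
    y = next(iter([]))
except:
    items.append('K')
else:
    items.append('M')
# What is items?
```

Step-by-step execution trace:
1. try: `items.append('G')` → items = ['G'].
2. `y = next(iter([]))` raises StopIteration.
3. bare `except` matches → `items.append('K')` → items = ['G', 'K'].
4. `else` is skipped (an exception was raised).
Result: ['G', 'K']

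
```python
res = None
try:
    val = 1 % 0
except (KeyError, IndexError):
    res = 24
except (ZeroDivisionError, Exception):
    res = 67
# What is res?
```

Step-by-step execution trace:
1. `val = 1 % 0` raises ZeroDivisionError.
2. `except (KeyError, IndexError)` does not match ZeroDivisionError; skipped.
3. `except (ZeroDivisionError, Exception)` matches (ZeroDivisionError is in the tuple) → res = 67.
Result: 67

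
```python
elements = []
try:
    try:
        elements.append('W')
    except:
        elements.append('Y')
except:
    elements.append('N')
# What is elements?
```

Step-by-step execution trace:
1. Inner try: `elements.append('W')` → elements = ['W']. No exception raised.
2. Inner `except` is skipped.
3. Inner try completes normally; outer `except` is skipped.
Result: ['W']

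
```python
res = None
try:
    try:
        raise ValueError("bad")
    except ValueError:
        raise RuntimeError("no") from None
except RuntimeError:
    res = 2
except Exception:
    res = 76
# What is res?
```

Step-by-step execution trace:
1. Inner try raises ValueError; inner `except ValueError` catches it.
2. `raise RuntimeError(...) from None` raises RuntimeError (from None suppresses __context__, but the active exception is still RuntimeError).
3. Outer `except RuntimeError` matches → res = 2.
4. `except Exception` is not reached.
Result: 2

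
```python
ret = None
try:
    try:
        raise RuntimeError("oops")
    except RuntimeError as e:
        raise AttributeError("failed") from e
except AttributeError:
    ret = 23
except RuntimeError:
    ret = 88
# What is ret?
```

Step-by-step execution trace:
1. Inner try raises RuntimeError; inner `except RuntimeError as e` catches it.
2. `raise AttributeError(...) from e` raises AttributeError (RuntimeError is attached as __cause__, but only AttributeError is active).
3. Outer `except AttributeError` matches → ret = 23.
4. `except RuntimeError` is not reached.
Result: 23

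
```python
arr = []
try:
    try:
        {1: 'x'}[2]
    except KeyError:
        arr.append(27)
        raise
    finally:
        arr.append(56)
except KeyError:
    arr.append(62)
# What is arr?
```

Step-by-step execution trace:
1. Inner try: `{1: 'x'}[2]` raises KeyError.
2. Inner `except KeyError` matches → `arr.append(27)` → arr = [27].
3. bare `raise` re-raises KeyError.
4. Inner `finally` runs during unwinding: `arr.append(56)` → arr = [27, 56].
5. Outer `except KeyError` matches → `arr.append(62)` → arr = [27, 56, 62].
Result: [27, 56, 62]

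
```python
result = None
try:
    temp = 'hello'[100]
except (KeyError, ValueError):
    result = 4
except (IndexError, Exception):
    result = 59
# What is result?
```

Step-by-step execution trace:
1. `temp = 'hello'[100]` raises IndexError.
2. `except (KeyError, ValueError)` does not match IndexError; skipped.
3. `except (IndexError, Exception)` matches (IndexError is in the tuple) → result = 59.
Result: 59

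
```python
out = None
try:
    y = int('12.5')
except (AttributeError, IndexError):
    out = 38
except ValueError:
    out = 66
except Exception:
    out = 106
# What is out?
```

Step-by-step execution trace:
1. `y = int('12.5')` raises ValueError.
2. `except (AttributeError, IndexError)` does not match ValueError; skipped.
3. `except ValueError` matches (exact type match) → out = 66.
4. `except Exception` is not reached.
Result: 66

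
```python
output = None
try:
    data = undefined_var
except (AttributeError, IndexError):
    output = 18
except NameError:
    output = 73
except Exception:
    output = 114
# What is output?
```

Step-by-step execution trace:
1. `data = undefined_var` raises NameError.
2. `except (AttributeError, IndexError)` does not match NameError; skipped.
3. `except NameError` matches (exact type match) → output = 73.
4. `except Exception` is not reached.
Result: 73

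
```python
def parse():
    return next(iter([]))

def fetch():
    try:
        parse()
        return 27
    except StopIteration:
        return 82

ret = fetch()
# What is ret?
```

Step-by-step execution trace:
1. `fetch()` calls `parse()`.
2. `parse()` evaluates `next(iter([]))`, which raises StopIteration; it propagates to the caller.
3. `return 27` is not reached.
4. `except StopIteration` in fetch matches → returns 82.
5. ret = 82.
Result: 82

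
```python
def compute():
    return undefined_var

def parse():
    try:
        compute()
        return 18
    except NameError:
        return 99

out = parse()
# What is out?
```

Step-by-step execution trace:
1. `parse()` calls `compute()`.
2. `compute()` evaluates `undefined_var`, which raises NameError; it propagates to the caller.
3. `return 18` is not reached.
4. `except NameError` in parse matches → returns 99.
5. out = 99.
Result: 99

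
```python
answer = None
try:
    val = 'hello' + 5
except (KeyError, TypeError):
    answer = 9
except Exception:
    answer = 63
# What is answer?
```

Step-by-step execution trace:
1. `val = 'hello' + 5` raises TypeError.
2. `except (KeyError, TypeError)` matches (TypeError is in the tuple) → answer = 9.
3. `except Exception` is not reached.
Result: 9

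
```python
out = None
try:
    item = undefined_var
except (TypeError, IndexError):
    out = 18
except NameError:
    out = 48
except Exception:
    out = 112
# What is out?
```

Step-by-step execution trace:
1. `item = undefined_var` raises NameError.
2. `except (TypeError, IndexError)` does not match NameError; skipped.
3. `except NameError` matches (exact type match) → out = 48.
4. `except Exception` is not reached.
Result: 48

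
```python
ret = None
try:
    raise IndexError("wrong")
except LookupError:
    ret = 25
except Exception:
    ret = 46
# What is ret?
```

Step-by-step execution trace:
1. `raise IndexError(...)` raises IndexError.
2. `except LookupError` matches (IndexError is a subclass of LookupError) → ret = 25.
3. `except Exception` is not reached.
Result: 25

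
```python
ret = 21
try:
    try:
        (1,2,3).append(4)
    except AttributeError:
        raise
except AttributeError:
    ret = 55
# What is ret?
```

Step-by-step execution trace:
1. Inner try: `(1,2,3).append(4)` raises AttributeError.
2. Inner `except AttributeError` matches; bare `raise` re-raises the same AttributeError.
3. Outer `except AttributeError` matches → ret = 55.
Result: 55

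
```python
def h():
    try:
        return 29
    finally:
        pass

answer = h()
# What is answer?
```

Step-by-step execution trace:
1. `h()` enters try: `return 29` sets pending return value 29.
2. Before returning, `finally: pass` runs (no effect).
3. h() returns 29 → answer = 29.
Result: 29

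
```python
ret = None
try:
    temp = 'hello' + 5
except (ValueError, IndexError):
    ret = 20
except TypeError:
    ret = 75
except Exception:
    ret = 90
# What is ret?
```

Step-by-step execution trace:
1. `temp = 'hello' + 5` raises TypeError.
2. `except (ValueError, IndexError)` does not match TypeError; skipped.
3. `except TypeError` matches (exact type match) → ret = 75.
4. `except Exception` is not reached.
Result: 75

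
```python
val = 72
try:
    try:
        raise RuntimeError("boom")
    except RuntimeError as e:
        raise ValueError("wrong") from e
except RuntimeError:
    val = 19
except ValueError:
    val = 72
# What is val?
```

Step-by-step execution trace:
1. Inner try raises RuntimeError; inner `except RuntimeError as e` catches it.
2. `raise ValueError(...) from e` raises ValueError (RuntimeError is attached as __cause__, but only ValueError is active).
3. Outer `except RuntimeError` does not match ValueError; skipped.
4. Outer `except ValueError` matches → val = 72.
Result: 72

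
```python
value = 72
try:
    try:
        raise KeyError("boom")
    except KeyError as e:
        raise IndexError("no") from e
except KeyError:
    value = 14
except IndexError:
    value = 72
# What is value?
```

Step-by-step execution trace:
1. Inner try raises KeyError; inner `except KeyError as e` catches it.
2. `raise IndexError(...) from e` raises IndexError (KeyError is attached as __cause__, but only IndexError is active).
3. Outer `except KeyError` does not match IndexError; skipped.
4. Outer `except IndexError` matches → value = 72.
Result: 72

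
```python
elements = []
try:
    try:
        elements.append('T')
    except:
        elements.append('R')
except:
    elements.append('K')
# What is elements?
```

Step-by-step execution trace:
1. Inner try: `elements.append('T')` → elements = ['T']. No exception raised.
2. Inner `except` is skipped.
3. Inner try completes normally; outer `except` is skipped.
Result: ['T']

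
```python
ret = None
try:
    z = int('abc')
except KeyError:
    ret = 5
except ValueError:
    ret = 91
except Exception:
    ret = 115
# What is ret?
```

Step-by-step execution trace:
1. `z = int('abc')` raises ValueError.
2. `except KeyError` does not match ValueError; skipped.
3. `except ValueError` matches → ret = 91.
4. Remaining except clauses are skipped.
Result: 91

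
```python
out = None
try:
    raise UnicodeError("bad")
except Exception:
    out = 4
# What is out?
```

Step-by-step execution trace:
1. `raise UnicodeError(...)` raises UnicodeError.
2. `except Exception` matches (UnicodeError is a subclass of Exception) → out = 4.
Result: 4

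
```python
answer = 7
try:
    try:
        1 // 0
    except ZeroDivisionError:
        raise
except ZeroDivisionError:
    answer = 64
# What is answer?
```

Step-by-step execution trace:
1. Inner try: `1 // 0` raises ZeroDivisionError.
2. Inner `except ZeroDivisionError` matches; bare `raise` re-raises the same ZeroDivisionError.
3. Outer `except ZeroDivisionError` matches → answer = 64.
Result: 64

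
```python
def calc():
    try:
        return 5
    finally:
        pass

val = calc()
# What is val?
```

Step-by-step execution trace:
1. `calc()` enters try: `return 5` sets pending return value 5.
2. Before returning, `finally: pass` runs (no effect).
3. calc() returns 5 → val = 5.
Result: 5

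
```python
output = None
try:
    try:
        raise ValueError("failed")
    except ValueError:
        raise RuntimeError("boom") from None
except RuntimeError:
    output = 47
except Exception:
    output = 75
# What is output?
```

Step-by-step execution trace:
1. Inner try raises ValueError; inner `except ValueError` catches it.
2. `raise RuntimeError(...) from None` raises RuntimeError (from None suppresses __context__, but the active exception is still RuntimeError).
3. Outer `except RuntimeError` matches → output = 47.
4. `except Exception` is not reached.
Result: 47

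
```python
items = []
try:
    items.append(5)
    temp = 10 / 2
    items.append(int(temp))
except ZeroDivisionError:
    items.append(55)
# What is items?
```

Step-by-step execution trace:
1. try: `items.append(5)` → items = [5].
2. `temp = 10 / 2` → temp = 5.0. No exception raised.
3. `items.append(int(temp))` → items = [5, 5].
4. `except ZeroDivisionError` is skipped (no exception was raised).
Result: [5, 5]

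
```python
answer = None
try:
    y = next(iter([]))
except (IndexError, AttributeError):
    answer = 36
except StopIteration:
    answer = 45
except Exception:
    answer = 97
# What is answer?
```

Step-by-step execution trace:
1. `y = next(iter([]))` raises StopIteration.
2. `except (IndexError, AttributeError)` does not match StopIteration; skipped.
3. `except StopIteration` matches (exact type match) → answer = 45.
4. `except Exception` is not reached.
Result: 45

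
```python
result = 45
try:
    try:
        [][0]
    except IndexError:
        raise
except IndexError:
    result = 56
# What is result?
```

Step-by-step execution trace:
1. Inner try: `[][0]` raises IndexError.
2. Inner `except IndexError` matches; bare `raise` re-raises the same IndexError.
3. Outer `except IndexError` matches → result = 56.
Result: 56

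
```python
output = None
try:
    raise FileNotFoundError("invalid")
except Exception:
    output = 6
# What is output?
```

Step-by-step execution trace:
1. `raise FileNotFoundError(...)` raises FileNotFoundError.
2. `except Exception` matches (FileNotFoundError is a subclass of Exception) → output = 6.
Result: 6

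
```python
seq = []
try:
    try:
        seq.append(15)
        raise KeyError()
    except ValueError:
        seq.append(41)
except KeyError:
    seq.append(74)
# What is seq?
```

Step-by-step execution trace:
1. Inner try: `seq.append(15)` → seq = [15].
2. `raise KeyError()` raises KeyError.
3. Inner `except ValueError` does not match KeyError; exception propagates to outer try.
4. Outer `except KeyError` matches → `seq.append(74)` → seq = [15, 74].
Result: [15, 74]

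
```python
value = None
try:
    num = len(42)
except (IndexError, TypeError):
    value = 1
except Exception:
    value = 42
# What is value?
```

Step-by-step execution trace:
1. `num = len(42)` raises TypeError.
2. `except (IndexError, TypeError)` matches (TypeError is in the tuple) → value = 1.
3. `except Exception` is not reached.
Result: 1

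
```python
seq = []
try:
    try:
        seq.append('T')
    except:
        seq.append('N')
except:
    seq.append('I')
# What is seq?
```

Step-by-step execution trace:
1. Inner try: `seq.append('T')` → seq = ['T']. No exception raised.
2. Inner `except` is skipped.
3. Inner try completes normally; outer `except` is skipped.
Result: ['T']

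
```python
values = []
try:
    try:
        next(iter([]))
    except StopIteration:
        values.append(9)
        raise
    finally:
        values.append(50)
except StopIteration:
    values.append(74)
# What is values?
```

Step-by-step execution trace:
1. Inner try: `next(iter([]))` raises StopIteration.
2. Inner `except StopIteration` matches → `values.append(9)` → values = [9].
3. bare `raise` re-raises StopIteration.
4. Inner `finally` runs during unwinding: `values.append(50)` → values = [9, 50].
5. Outer `except StopIteration` matches → `values.append(74)` → values = [9, 50, 74].
Result: [9, 50, 74]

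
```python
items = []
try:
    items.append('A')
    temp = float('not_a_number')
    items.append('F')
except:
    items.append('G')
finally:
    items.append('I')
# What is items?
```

Step-by-step execution trace:
1. try: `items.append('A')` → items = ['A'].
2. `temp = float('not_a_number')` raises ValueError; `items.append('F')` is not reached.
3. bare `except` matches → `items.append('G')` → items = ['A', 'G'].
4. finally always runs: `items.append('I')` → items = ['A', 'G', 'I'].
Result: ['A', 'G', 'I']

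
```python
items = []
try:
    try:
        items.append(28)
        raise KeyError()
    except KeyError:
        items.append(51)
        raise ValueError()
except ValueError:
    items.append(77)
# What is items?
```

Step-by-step execution trace:
1. Inner try: `items.append(28)` → items = [28].
2. `raise KeyError()` raises KeyError.
3. Inner `except KeyError` matches → `items.append(51)` → items = [28, 51].
4. `raise ValueError()` raises ValueError; propagates to outer try.
5. Outer `except ValueError` matches → `items.append(77)` → items = [28, 51, 77].
Result: [28, 51, 77]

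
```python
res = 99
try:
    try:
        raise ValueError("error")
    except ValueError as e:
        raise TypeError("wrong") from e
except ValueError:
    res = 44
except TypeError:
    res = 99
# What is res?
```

Step-by-step execution trace:
1. Inner try raises ValueError; inner `except ValueError as e` catches it.
2. `raise TypeError(...) from e` raises TypeError (ValueError is attached as __cause__, but only TypeError is active).
3. Outer `except ValueError` does not match TypeError; skipped.
4. Outer `except TypeError` matches → res = 99.
Result: 99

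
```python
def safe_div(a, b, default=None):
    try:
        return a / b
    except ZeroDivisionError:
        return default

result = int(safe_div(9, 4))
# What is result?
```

Step-by-step execution trace:
1. `safe_div(9, 4)` enters try: `return 9 / 4` → returns 2.25. No exception raised.
2. `except ZeroDivisionError` is skipped.
3. `int(2.25)` → 2 → result = 2.
Result: 2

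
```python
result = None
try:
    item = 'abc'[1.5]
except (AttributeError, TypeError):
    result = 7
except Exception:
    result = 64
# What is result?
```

Step-by-step execution trace:
1. `item = 'abc'[1.5]` raises TypeError.
2. `except (AttributeError, TypeError)` matches (TypeError is in the tuple) → result = 7.
3. `except Exception` is not reached.
Result: 7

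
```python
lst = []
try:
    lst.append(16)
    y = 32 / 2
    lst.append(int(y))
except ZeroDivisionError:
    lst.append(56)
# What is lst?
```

Step-by-step execution trace:
1. try: `lst.append(16)` → lst = [16].
2. `y = 32 / 2` → y = 16.0. No exception raised.
3. `lst.append(int(y))` → lst = [16, 16].
4. `except ZeroDivisionError` is skipped (no exception was raised).
Result: [16, 16]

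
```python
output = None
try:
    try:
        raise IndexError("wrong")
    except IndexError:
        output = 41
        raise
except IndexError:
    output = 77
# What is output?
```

Step-by-step execution trace:
1. Inner try: `raise IndexError("wrong")` raises IndexError.
2. Inner `except IndexError` matches → output = 41.
3. bare `raise` re-raises the same IndexError.
4. Outer `except IndexError` matches → output = 77.
Result: 77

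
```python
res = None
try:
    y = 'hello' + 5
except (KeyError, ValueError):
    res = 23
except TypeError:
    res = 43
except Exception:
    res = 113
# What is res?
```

Step-by-step execution trace:
1. `y = 'hello' + 5` raises TypeError.
2. `except (KeyError, ValueError)` does not match TypeError; skipped.
3. `except TypeError` matches (exact type match) → res = 43.
4. `except Exception` is not reached.
Result: 43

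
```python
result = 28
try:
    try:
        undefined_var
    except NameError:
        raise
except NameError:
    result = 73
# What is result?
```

Step-by-step execution trace:
1. Inner try: `undefined_var` raises NameError.
2. Inner `except NameError` matches; bare `raise` re-raises the same NameError.
3. Outer `except NameError` matches → result = 73.
Result: 73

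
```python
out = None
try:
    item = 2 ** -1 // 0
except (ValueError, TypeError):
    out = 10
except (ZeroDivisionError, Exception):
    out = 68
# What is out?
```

Step-by-step execution trace:
1. `item = 2 ** -1 // 0` raises ZeroDivisionError.
2. `except (ValueError, TypeError)` does not match ZeroDivisionError; skipped.
3. `except (ZeroDivisionError, Exception)` matches (ZeroDivisionError is in the tuple) → out = 68.
Result: 68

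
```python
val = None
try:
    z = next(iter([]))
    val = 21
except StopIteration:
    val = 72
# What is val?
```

Step-by-step execution trace:
1. `z = next(iter([]))` raises StopIteration.
2. `val = 21` is not reached.
3. `except StopIteration` matches → val = 72.
Result: 72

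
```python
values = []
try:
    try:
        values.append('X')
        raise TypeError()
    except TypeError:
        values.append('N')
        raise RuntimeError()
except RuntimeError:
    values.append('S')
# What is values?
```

Step-by-step execution trace:
1. Inner try: `values.append('X')` → values = ['X'].
2. `raise TypeError()` raises TypeError.
3. Inner `except TypeError` matches → `values.append('N')` → values = ['X', 'N'].
4. `raise RuntimeError()` raises RuntimeError; propagates to outer try.
5. Outer `except RuntimeError` matches → `values.append('S')` → values = ['X', 'N', 'S'].
Result: ['X', 'N', 'S']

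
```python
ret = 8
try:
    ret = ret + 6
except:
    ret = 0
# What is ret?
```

Step-by-step execution trace:
1. ret starts at 8.
2. try: `ret = ret + 6` → ret = 14. No exception raised.
3. `except` is skipped.
Result: 14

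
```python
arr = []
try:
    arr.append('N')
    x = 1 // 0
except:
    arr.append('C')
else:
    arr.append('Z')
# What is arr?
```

Step-by-step execution trace:
1. try: `arr.append('N')` → arr = ['N'].
2. `x = 1 // 0` raises ZeroDivisionError.
3. bare `except` matches → `arr.append('C')` → arr = ['N', 'C'].
4. `else` is skipped (an exception was raised).
Result: ['N', 'C']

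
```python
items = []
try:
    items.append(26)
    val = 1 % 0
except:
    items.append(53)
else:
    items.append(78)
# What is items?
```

Step-by-step execution trace:
1. try: `items.append(26)` → items = [26].
2. `val = 1 % 0` raises ZeroDivisionError.
3. bare `except` matches → `items.append(53)` → items = [26, 53].
4. `else` is skipped (an exception was raised).
Result: [26, 53]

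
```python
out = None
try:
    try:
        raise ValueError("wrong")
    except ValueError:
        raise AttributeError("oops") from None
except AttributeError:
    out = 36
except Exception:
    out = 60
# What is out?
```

Step-by-step execution trace:
1. Inner try raises ValueError; inner `except ValueError` catches it.
2. `raise AttributeError(...) from None` raises AttributeError (from None suppresses __context__, but the active exception is still AttributeError).
3. Outer `except AttributeError` matches → out = 36.
4. `except Exception` is not reached.
Result: 36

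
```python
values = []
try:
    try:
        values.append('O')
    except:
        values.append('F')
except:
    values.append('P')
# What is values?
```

Step-by-step execution trace:
1. Inner try: `values.append('O')` → values = ['O']. No exception raised.
2. Inner `except` is skipped.
3. Inner try completes normally; outer `except` is skipped.
Result: ['O']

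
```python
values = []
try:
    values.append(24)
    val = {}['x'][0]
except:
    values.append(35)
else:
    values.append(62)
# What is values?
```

Step-by-step execution trace:
1. try: `values.append(24)` → values = [24].
2. `val = {}['x'][0]` raises KeyError.
3. bare `except` matches → `values.append(35)` → values = [24, 35].
4. `else` is skipped (an exception was raised).
Result: [24, 35]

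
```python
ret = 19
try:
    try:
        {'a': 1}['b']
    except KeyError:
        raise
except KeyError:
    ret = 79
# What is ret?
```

Step-by-step execution trace:
1. Inner try: `{'a': 1}['b']` raises KeyError.
2. Inner `except KeyError` matches; bare `raise` re-raises the same KeyError.
3. Outer `except KeyError` matches → ret = 79.
Result: 79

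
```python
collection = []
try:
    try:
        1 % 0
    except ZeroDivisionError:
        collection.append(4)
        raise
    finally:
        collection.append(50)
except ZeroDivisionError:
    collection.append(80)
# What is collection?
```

Step-by-step execution trace:
1. Inner try: `1 % 0` raises ZeroDivisionError.
2. Inner `except ZeroDivisionError` matches → `collection.append(4)` → collection = [4].
3. bare `raise` re-raises ZeroDivisionError.
4. Inner `finally` runs during unwinding: `collection.append(50)` → collection = [4, 50].
5. Outer `except ZeroDivisionError` matches → `collection.append(80)` → collection = [4, 50, 80].
Result: [4, 50, 80]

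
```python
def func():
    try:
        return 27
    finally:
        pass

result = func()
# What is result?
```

Step-by-step execution trace:
1. `func()` enters try: `return 27` sets pending return value 27.
2. Before returning, `finally: pass` runs (no effect).
3. func() returns 27 → result = 27.
Result: 27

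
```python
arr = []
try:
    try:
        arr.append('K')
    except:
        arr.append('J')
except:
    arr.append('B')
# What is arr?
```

Step-by-step execution trace:
1. Inner try: `arr.append('K')` → arr = ['K']. No exception raised.
2. Inner `except` is skipped.
3. Inner try completes normally; outer `except` is skipped.
Result: ['K']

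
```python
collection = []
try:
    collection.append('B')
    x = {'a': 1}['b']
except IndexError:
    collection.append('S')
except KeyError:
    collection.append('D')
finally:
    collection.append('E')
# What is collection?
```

Step-by-step execution trace:
1. try: `collection.append('B')` → collection = ['B'].
2. `x = {'a': 1}['b']` raises KeyError.
3. `except IndexError` does not match KeyError; skipped.
4. `except KeyError` matches → `collection.append('D')` → collection = ['B', 'D'].
5. finally always runs: `collection.append('E')` → collection = ['B', 'D', 'E'].
Result: ['B', 'D', 'E']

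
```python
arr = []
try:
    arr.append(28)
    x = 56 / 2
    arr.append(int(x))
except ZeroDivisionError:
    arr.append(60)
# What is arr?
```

Step-by-step execution trace:
1. try: `arr.append(28)` → arr = [28].
2. `x = 56 / 2` → x = 28.0. No exception raised.
3. `arr.append(int(x))` → arr = [28, 28].
4. `except ZeroDivisionError` is skipped (no exception was raised).
Result: [28, 28]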